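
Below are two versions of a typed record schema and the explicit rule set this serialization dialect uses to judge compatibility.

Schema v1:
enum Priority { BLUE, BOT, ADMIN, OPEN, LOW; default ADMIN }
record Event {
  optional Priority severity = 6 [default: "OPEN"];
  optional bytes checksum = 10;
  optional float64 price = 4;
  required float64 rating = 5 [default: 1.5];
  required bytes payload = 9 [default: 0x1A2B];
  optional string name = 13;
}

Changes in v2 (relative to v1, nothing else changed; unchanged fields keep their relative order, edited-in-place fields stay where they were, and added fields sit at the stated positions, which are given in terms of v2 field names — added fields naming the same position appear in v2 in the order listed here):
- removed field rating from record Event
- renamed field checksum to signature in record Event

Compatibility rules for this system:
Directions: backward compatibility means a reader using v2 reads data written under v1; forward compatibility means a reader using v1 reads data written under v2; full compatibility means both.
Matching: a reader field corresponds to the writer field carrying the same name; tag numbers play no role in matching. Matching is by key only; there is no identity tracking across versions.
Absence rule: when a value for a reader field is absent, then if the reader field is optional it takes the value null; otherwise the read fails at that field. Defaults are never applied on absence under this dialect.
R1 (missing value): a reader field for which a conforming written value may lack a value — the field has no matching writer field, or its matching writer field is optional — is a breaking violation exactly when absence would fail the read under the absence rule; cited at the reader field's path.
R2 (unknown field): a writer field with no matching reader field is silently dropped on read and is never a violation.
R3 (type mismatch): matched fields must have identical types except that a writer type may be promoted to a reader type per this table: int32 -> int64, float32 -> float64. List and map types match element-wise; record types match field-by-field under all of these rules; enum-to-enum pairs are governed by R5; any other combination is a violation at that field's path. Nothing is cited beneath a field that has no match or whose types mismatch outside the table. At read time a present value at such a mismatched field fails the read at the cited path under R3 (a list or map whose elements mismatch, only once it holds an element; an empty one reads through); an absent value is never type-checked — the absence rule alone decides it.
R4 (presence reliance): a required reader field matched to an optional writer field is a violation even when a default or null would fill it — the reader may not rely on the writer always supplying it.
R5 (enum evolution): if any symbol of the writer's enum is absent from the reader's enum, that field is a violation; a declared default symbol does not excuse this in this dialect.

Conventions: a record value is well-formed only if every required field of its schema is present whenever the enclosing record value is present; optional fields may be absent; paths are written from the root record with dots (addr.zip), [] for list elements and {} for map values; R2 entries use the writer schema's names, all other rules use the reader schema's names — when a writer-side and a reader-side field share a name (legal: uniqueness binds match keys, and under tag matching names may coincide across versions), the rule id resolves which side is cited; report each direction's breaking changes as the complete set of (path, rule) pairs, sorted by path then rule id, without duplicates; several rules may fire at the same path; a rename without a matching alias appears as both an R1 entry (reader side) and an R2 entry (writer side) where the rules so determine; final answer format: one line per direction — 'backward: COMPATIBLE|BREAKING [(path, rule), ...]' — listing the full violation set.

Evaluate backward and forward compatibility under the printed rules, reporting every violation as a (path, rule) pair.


backward: COMPATIBLE []; forward: BREAKING [(rating, R1)]

each type pair in Event: writer, then reader
backward on Event — v2 reading data written by v1:
  severity: Priority -> Priority, writer optional; from severity
  signature: no writer match
  price: float64 -> float64, writer optional; from price
  payload: bytes -> bytes, writer required; from payload
  name: string -> string, writer optional; from name
  writer field checksum has no reader counterpart
  writer field rating has no reader counterpart
  => no violations; backward on Event: COMPATIBLE
forward on Event — v1 reading data written by v2:
  severity: Priority -> Priority, writer optional; from severity
  checksum: no writer match
  price: float64 -> float64, writer optional; from price
  rating: no writer match
  payload: bytes -> bytes, writer required; from payload
  name: string -> string, writer optional; from name
  writer field signature has no reader counterpart
  breaking: (rating, R1)
  => forward verdict for Event: BREAKING, 1 violation(s)


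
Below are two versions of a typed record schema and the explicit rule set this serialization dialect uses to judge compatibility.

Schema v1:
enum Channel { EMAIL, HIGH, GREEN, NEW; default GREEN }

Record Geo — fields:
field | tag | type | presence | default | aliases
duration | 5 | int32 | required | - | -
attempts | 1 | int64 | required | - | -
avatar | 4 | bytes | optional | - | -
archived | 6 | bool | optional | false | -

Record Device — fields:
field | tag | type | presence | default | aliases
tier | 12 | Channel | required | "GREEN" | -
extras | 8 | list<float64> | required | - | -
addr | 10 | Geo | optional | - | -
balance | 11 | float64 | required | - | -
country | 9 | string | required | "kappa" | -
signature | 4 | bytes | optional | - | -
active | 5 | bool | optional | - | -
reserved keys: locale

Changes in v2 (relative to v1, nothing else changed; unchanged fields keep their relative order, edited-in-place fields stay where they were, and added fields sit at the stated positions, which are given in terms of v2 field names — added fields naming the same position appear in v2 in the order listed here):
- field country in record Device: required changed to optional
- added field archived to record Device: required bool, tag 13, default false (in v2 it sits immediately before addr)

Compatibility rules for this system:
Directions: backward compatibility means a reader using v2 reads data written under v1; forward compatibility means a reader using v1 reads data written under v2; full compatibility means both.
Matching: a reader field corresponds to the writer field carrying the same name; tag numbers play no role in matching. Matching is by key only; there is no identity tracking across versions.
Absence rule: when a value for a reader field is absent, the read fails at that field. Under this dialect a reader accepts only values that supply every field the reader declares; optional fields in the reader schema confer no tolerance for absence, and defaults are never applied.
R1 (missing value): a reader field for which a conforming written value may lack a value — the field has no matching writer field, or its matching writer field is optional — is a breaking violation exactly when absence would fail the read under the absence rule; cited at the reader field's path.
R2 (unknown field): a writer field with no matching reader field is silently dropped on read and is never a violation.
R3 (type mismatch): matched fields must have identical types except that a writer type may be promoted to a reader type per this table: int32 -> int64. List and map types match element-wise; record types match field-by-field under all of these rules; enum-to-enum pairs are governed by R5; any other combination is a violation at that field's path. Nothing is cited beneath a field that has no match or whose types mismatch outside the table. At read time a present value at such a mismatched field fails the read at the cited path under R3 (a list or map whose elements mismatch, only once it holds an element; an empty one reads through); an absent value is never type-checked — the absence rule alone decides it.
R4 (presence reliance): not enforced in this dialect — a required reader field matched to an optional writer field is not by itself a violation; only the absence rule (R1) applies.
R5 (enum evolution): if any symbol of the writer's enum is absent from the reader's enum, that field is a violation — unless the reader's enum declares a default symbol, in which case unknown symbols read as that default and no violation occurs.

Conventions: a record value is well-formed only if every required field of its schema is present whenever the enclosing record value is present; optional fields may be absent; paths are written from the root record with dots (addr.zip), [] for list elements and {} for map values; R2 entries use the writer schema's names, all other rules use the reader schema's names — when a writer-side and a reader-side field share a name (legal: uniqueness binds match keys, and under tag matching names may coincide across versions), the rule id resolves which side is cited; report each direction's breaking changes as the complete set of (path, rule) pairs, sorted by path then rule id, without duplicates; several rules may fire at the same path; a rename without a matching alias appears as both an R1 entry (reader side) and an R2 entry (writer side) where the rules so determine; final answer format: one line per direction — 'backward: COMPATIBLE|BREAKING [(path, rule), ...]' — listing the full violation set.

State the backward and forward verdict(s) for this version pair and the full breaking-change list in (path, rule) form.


backward: BREAKING [(active, R1), (addr, R1), (addr.archived, R1), (addr.avatar, R1), (archived, R1), (signature, R1)]; forward: BREAKING [(active, R1), (addr, R1), (addr.archived, R1), (addr.avatar, R1), (country, R1), (signature, R1)]

arrows below run writer -> reader for Device
backward pass over Device, reader schema v2, writer schema v1:
  tier <- tier (Channel -> Channel, writer required)
  extras <- extras (list<float64> -> list<float64>, writer required)
  archived: no writer match
  addr <- addr (Geo -> Geo, writer optional)
  balance <- balance (float64 -> float64, writer required)
  country <- country (string -> string, writer required)
  signature <- signature (bytes -> bytes, writer optional)
  active <- active (bool -> bool, writer optional)
  addr.duration <- addr.duration (int32 -> int32, writer required)
  addr.attempts <- addr.attempts (int64 -> int64, writer required)
  addr.avatar <- addr.avatar (bytes -> bytes, writer optional)
  addr.archived <- addr.archived (bool -> bool, writer optional)
  R1 fires at active
  R1 fires at addr
  R1 fires at addr.archived
  R1 fires at addr.avatar
  R1 fires at archived
  R1 fires at signature
  => backward: BREAKING (6)
forward pass over Device, reader schema v1, writer schema v2:
  tier <- tier (Channel -> Channel, writer required)
  extras <- extras (list<float64> -> list<float64>, writer required)
  addr <- addr (Geo -> Geo, writer optional)
  balance <- balance (float64 -> float64, writer required)
  country <- country (string -> string, writer optional)
  signature <- signature (bytes -> bytes, writer optional)
  active <- active (bool -> bool, writer optional)
  writer field archived has no reader counterpart
  addr.duration <- addr.duration (int32 -> int32, writer required)
  addr.attempts <- addr.attempts (int64 -> int64, writer required)
  addr.avatar <- addr.avatar (bytes -> bytes, writer optional)
  addr.archived <- addr.archived (bool -> bool, writer optional)
  R1 fires at active
  R1 fires at addr
  R1 fires at addr.archived
  R1 fires at addr.avatar
  R1 fires at country
  R1 fires at signature
  => forward: BREAKING (6)


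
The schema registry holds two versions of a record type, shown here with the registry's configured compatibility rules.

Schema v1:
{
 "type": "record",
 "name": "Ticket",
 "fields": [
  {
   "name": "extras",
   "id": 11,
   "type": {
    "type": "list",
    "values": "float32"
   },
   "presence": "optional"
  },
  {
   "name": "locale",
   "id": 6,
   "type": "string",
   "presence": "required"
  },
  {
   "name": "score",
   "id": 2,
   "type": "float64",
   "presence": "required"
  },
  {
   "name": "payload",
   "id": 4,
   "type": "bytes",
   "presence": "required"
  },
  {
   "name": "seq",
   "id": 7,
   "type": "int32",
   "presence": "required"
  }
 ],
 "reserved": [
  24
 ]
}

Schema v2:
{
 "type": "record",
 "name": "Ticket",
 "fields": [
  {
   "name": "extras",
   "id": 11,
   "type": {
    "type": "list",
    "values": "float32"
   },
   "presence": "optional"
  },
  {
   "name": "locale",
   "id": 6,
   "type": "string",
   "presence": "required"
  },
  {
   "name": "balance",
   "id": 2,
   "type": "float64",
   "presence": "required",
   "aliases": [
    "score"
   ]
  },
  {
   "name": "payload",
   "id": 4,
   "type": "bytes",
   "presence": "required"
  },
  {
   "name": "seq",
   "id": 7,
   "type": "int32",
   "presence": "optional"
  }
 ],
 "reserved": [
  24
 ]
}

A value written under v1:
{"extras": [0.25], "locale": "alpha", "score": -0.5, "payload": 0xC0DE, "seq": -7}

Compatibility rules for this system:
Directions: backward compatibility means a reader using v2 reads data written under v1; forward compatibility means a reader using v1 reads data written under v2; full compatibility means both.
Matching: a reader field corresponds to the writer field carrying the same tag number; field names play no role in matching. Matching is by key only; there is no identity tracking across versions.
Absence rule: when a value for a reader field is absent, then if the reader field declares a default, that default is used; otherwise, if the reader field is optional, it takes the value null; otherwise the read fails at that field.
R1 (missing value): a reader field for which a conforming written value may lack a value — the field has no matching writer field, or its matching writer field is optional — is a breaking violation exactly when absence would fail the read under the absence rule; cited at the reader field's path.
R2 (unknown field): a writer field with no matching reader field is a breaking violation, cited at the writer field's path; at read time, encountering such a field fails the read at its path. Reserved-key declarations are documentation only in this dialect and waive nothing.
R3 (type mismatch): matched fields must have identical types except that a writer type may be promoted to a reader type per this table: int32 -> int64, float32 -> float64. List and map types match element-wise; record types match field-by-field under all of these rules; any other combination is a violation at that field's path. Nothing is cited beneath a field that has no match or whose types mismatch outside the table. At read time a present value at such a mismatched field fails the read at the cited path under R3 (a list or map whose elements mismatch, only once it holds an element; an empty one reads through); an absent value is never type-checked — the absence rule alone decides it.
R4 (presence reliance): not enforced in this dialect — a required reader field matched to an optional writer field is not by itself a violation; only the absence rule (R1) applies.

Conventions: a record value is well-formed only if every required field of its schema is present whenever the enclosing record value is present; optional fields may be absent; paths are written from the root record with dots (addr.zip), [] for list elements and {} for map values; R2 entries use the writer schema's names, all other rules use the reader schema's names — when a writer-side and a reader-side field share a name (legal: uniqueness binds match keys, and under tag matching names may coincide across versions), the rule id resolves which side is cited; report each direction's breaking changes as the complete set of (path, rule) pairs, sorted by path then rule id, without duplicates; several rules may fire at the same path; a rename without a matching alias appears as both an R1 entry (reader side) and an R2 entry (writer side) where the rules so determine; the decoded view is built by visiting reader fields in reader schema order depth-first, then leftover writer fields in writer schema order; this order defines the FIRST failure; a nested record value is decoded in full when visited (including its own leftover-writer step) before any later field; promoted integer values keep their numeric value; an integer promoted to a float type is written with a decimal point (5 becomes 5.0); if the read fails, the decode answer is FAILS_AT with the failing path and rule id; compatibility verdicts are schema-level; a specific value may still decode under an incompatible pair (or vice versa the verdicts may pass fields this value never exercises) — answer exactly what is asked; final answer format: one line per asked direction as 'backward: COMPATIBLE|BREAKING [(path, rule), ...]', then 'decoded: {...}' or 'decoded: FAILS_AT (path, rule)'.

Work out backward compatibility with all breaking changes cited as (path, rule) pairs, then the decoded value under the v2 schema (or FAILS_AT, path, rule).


backward: COMPATIBLE []; decoded: {"extras": [0.25], "locale": "alpha", "balance": -0.5, "payload": 0xC0DE, "seq": -7}

the writer's type comes first in each Ticket pair
backward for Ticket (reader v2, writer v1):
  extras: list<float32> -> list<float32>, writer optional; from extras
  locale: string -> string, writer required; from locale
  balance: float64 -> float64, writer required; from score
  payload: bytes -> bytes, writer required; from payload
  seq: int32 -> int32, writer required; from seq
  => no violations; backward on Ticket: COMPATIBLE
decode walk for Ticket under reader schema v2:
  extras := [0.25]
  locale := "alpha"
  balance := -0.5 (from writer score)
  payload := 0xC0DE
  seq := -7
  => decoded: {"extras": [0.25], "locale": "alpha", "balance": -0.5, "payload": 0xC0DE, "seq": -7}
diffs on Ticket not affecting the asked answer:
  field seq in record Ticket: required changed to optional -> fires only in the forward direction of Ticket, which is not asked here


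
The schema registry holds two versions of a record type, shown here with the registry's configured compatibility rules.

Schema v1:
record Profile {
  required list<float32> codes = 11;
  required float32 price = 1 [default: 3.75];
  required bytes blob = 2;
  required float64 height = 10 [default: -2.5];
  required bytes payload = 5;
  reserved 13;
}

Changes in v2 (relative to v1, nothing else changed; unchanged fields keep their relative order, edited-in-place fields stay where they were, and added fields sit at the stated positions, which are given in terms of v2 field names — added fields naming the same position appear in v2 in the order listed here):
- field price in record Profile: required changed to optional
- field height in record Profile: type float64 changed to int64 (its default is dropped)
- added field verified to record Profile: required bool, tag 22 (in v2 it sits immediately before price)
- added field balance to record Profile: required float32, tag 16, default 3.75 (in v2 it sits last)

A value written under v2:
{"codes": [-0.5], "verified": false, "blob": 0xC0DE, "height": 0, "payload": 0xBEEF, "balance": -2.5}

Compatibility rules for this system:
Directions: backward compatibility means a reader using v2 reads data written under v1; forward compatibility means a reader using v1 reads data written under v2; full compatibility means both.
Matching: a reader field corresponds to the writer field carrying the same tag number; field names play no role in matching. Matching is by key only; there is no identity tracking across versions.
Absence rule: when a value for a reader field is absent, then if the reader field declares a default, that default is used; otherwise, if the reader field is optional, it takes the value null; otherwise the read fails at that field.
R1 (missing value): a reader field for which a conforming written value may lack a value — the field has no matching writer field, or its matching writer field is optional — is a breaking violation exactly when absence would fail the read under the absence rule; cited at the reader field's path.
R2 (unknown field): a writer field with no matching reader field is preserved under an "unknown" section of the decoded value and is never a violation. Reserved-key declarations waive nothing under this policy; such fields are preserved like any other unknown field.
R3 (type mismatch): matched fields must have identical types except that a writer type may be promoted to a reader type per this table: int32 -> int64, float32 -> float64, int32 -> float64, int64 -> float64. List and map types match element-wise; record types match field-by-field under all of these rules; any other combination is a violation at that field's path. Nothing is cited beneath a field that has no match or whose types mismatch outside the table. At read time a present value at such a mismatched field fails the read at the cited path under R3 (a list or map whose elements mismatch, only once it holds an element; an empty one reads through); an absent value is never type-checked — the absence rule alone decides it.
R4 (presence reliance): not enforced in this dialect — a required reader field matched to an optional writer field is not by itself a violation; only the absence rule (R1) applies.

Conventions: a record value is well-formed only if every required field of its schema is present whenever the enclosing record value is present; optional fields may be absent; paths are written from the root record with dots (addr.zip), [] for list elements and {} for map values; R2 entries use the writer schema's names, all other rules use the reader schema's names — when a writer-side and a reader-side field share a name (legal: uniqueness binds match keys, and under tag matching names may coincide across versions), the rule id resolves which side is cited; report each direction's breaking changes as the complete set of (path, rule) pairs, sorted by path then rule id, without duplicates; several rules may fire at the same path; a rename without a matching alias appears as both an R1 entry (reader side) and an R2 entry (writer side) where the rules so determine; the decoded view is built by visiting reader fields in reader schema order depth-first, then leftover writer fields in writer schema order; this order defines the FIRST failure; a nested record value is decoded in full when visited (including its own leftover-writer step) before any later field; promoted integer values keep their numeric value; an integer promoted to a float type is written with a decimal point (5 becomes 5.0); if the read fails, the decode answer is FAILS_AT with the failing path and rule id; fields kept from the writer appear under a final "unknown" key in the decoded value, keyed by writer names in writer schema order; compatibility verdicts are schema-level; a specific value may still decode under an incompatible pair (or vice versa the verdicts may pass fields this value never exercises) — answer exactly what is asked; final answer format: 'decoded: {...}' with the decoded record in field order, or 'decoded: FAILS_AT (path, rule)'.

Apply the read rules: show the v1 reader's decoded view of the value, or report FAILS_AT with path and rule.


decoded: {"codes": [-0.5], "price": 3.75, "blob": 0xC0DE, "height": 0.0, "payload": 0xBEEF, "unknown": {"verified": false, "balance": -2.5}}

each type pair in Profile: writer, then reader
decode walk for Profile under reader schema v1:
  codes := [-0.5]
  price := 3.75 (absent -> default)
  blob := 0xC0DE
  height := 0.0 (int64 -> float64)
  payload := 0xBEEF
  writer verified: kept under "unknown"
  writer balance: kept under "unknown"
  => decoded: {"codes": [-0.5], "price": 3.75, "blob": 0xC0DE, "height": 0.0, "payload": 0xBEEF, "unknown": {"verified": false, "balance": -2.5}}
the rest of the Profile diff is inert for this question:
  field price in record Profile: required changed to optional -> fires no rule on Profile under this dialect and leaves the result unchanged
  field height in record Profile: type float64 changed to int64 (its default is dropped) -> matters for Profile compatibility verdicts, not for this value's decode


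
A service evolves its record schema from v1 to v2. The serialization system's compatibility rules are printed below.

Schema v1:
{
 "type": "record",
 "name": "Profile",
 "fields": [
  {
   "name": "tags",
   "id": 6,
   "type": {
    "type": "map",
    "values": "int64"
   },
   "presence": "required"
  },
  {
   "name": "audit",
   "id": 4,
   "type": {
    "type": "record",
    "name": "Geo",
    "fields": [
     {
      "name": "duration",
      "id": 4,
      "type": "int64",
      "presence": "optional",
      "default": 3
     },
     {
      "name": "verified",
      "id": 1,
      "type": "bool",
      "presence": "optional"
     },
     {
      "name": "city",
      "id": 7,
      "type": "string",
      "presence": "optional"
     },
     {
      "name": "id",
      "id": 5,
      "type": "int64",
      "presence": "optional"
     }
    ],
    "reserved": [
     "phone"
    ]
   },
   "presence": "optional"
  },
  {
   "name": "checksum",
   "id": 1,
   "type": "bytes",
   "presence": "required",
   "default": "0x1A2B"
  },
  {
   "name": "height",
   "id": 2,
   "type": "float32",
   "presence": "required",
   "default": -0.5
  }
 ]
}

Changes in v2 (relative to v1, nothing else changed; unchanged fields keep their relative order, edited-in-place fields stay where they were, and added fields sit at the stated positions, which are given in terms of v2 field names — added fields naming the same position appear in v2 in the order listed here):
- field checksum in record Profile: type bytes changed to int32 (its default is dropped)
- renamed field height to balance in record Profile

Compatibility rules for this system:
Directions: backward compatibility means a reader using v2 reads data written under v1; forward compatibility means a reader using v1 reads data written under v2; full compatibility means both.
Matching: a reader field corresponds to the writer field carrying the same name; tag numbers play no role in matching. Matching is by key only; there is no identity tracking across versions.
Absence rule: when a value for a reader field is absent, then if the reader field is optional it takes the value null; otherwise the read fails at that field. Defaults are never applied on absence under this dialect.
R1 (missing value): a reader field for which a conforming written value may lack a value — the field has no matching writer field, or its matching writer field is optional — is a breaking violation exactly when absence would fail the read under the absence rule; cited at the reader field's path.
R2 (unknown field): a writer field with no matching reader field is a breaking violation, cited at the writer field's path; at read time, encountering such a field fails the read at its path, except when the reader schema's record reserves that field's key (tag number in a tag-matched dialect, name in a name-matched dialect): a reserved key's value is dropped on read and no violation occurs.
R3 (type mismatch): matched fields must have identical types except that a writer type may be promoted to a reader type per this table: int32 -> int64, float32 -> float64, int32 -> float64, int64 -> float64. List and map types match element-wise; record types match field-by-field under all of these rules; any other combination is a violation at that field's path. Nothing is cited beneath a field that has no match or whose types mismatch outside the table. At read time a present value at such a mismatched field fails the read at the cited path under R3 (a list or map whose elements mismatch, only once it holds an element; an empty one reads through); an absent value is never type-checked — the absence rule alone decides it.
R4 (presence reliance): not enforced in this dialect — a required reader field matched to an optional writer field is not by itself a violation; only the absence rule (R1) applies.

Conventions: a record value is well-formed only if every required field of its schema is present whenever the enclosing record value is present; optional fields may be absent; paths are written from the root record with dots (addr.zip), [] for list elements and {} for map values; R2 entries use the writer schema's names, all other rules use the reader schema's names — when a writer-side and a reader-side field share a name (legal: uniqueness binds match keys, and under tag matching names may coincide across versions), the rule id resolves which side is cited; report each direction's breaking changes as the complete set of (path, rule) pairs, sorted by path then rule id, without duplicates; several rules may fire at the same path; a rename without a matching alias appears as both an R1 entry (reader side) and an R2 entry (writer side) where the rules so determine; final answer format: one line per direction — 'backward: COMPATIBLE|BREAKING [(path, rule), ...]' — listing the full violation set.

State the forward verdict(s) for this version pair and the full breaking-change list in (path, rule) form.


forward: BREAKING [(balance, R2), (checksum, R3), (height, R1)]

in Profile below, arrows point writer -> reader
forward for Profile (reader v1, writer v2):
  map<string, int64> -> map<string, int64>, writer required: tags aligns to tags
  Geo -> Geo, writer optional: audit aligns to audit
  int32 -> bytes, writer required: checksum aligns to checksum
  no writer field matches reader height
  balance (writer side), unknown to reader
  int64 -> int64, writer optional: audit.duration aligns to audit.duration
  bool -> bool, writer optional: audit.verified aligns to audit.verified
  string -> string, writer optional: audit.city aligns to audit.city
  int64 -> int64, writer optional: audit.id aligns to audit.id
  R2 fires at balance
  R3 fires at checksum
  R1 fires at height
  forward on Profile therefore BREAKING (3)


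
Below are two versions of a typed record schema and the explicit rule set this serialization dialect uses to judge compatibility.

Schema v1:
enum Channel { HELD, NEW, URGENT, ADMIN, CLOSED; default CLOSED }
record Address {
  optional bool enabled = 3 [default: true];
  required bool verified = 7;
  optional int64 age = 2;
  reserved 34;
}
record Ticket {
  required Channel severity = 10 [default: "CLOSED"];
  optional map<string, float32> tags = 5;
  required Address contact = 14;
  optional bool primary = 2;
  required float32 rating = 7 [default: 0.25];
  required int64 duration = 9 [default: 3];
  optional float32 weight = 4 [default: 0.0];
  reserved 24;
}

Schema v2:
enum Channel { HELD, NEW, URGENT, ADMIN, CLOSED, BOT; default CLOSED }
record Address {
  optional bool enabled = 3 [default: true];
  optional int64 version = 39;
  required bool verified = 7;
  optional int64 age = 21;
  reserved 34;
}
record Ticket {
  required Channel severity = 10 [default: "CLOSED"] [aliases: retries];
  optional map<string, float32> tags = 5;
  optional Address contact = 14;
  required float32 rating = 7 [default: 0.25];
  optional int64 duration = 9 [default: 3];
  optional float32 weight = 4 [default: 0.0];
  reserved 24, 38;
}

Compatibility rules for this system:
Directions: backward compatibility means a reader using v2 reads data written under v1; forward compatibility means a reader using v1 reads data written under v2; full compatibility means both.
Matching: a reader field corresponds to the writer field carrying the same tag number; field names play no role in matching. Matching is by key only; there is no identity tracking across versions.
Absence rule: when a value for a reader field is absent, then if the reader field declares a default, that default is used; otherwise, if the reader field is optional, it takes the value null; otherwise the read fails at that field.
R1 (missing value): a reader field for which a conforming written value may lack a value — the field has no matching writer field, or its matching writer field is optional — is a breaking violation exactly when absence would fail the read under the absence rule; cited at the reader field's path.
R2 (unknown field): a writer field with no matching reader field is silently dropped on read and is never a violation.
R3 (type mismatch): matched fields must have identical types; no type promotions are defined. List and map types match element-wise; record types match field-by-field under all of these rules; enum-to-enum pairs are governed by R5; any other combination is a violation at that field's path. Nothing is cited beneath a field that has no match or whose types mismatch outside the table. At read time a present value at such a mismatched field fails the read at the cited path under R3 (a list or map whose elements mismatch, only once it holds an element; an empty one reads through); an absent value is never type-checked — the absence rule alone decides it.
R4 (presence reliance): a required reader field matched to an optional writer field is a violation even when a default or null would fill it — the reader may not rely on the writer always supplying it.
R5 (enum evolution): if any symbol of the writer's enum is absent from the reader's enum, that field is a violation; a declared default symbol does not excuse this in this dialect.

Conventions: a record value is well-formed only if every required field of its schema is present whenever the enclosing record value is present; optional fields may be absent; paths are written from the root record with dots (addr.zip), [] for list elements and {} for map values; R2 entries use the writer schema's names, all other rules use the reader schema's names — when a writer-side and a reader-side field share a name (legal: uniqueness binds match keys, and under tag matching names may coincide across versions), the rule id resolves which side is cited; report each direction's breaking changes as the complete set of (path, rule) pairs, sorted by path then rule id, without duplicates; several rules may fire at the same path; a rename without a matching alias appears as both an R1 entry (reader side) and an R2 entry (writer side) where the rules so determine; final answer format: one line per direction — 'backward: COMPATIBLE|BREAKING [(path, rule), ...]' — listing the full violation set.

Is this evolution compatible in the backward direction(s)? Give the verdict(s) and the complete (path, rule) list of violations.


backward: COMPATIBLE []

the writer's type comes first in each Ticket pair
backward on Ticket — v2 reading data written by v1:
  severity: paired with writer severity (Channel -> Channel; writer required)
  tags: paired with writer tags (map<string, float32> -> map<string, float32>; writer optional)
  contact: paired with writer contact (Address -> Address; writer required)
  rating: paired with writer rating (float32 -> float32; writer required)
  duration: paired with writer duration (int64 -> int64; writer required)
  weight: paired with writer weight (float32 -> float32; writer optional)
  writer field primary has no reader counterpart
  contact.enabled: paired with writer contact.enabled (bool -> bool; writer optional)
  contact.version: no writer match
  contact.verified: paired with writer contact.verified (bool -> bool; writer required)
  contact.age: no writer match
  writer field contact.age has no reader counterpart
  => backward: COMPATIBLE
ruling out the remaining Ticket differences:
  field age in record Address: tag 2 changed to 21 -> no rule fires on it in Ticket's dialect; the asked verdict holds
  removed field primary from record Ticket -> no rule fires on it in Ticket's dialect; the asked verdict holds
  field contact in record Ticket: required changed to optional -> affects forward compatibility only, which is not asked
  field duration in record Ticket: required changed to optional -> affects forward compatibility only, which is not asked
  enum Channel (field severity in record Ticket): symbol BOT added -> affects forward compatibility only, which is not asked
  added field version to record Address: optional int64, tag 39 (in v2 it sits immediately before verified) -> no rule fires on it in Ticket's dialect; the asked verdict holds


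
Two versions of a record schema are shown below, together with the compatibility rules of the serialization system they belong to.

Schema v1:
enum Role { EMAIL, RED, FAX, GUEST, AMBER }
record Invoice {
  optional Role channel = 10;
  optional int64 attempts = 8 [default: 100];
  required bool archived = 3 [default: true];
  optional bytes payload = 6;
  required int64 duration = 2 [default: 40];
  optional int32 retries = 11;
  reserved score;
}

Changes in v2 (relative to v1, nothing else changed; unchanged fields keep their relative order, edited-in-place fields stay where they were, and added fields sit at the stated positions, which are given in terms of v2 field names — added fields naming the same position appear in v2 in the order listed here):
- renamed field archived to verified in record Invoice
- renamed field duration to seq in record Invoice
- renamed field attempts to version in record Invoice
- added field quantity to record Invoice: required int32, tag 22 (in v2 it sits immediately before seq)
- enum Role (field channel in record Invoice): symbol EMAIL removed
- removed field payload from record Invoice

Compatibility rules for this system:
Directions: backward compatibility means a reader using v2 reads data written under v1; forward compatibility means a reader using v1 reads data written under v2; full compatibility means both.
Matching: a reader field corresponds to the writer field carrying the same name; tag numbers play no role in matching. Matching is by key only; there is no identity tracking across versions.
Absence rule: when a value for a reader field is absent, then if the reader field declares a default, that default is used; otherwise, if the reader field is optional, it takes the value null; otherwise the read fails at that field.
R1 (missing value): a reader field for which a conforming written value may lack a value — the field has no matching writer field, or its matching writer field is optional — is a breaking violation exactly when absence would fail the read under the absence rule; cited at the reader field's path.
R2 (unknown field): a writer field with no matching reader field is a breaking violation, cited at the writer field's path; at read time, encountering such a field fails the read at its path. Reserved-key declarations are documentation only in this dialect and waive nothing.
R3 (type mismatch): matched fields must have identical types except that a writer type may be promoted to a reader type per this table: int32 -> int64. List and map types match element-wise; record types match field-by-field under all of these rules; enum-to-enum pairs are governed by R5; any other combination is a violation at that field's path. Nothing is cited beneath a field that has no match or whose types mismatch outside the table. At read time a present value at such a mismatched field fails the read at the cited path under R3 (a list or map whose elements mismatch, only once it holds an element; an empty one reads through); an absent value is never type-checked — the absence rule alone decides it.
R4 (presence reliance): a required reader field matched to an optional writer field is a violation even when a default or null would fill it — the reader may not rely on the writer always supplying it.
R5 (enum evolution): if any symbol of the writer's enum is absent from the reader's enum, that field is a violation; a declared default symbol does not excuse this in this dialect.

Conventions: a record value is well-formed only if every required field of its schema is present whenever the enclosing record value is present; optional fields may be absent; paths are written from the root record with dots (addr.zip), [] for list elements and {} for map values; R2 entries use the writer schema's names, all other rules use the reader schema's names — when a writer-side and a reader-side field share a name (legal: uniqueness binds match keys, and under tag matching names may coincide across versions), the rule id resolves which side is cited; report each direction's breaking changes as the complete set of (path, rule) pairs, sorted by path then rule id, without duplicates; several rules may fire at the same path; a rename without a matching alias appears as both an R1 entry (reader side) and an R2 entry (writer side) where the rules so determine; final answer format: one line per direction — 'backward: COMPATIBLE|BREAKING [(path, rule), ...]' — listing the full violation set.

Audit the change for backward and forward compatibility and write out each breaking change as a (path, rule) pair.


backward: BREAKING [(archived, R2), (attempts, R2), (channel, R5), (duration, R2), (payload, R2), (quantity, R1)]; forward: BREAKING [(quantity, R2), (seq, R2), (verified, R2), (version, R2)]

arrows below run writer -> reader for Invoice
backward analysis of Invoice with v2 as reader and v1 as writer:
  channel <- channel (Role -> Role, writer optional)
  version has no writer counterpart
  verified has no writer counterpart
  quantity has no writer counterpart
  seq has no writer counterpart
  retries <- retries (int32 -> int32, writer optional)
  writer field attempts has no reader counterpart
  writer field archived has no reader counterpart
  writer field payload has no reader counterpart
  writer field duration has no reader counterpart
  breaking: (archived, R2)
  breaking: (attempts, R2)
  breaking: (channel, R5)
  breaking: (duration, R2)
  breaking: (payload, R2)
  breaking: (quantity, R1)
  backward on Invoice therefore BREAKING (6)
forward analysis of Invoice with v1 as reader and v2 as writer:
  channel <- channel (Role -> Role, writer optional)
  attempts has no writer counterpart
  archived has no writer counterpart
  payload has no writer counterpart
  duration has no writer counterpart
  retries <- retries (int32 -> int32, writer optional)
  writer field version has no reader counterpart
  writer field verified has no reader counterpart
  writer field quantity has no reader counterpart
  writer field seq has no reader counterpart
  breaking: (quantity, R2)
  breaking: (seq, R2)
  breaking: (verified, R2)
  breaking: (version, R2)
  forward on Invoice therefore BREAKING (4)
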